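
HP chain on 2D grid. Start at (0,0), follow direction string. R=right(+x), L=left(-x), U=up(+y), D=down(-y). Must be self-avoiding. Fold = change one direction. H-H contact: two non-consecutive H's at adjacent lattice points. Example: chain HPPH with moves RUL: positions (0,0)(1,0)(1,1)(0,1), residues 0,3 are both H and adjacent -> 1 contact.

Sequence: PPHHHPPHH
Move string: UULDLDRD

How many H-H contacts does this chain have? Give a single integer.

Answer: 1

Derivation:
Positions: [(0, 0), (0, 1), (0, 2), (-1, 2), (-1, 1), (-2, 1), (-2, 0), (-1, 0), (-1, -1)]
H-H contact: residue 4 @(-1,1) - residue 7 @(-1, 0)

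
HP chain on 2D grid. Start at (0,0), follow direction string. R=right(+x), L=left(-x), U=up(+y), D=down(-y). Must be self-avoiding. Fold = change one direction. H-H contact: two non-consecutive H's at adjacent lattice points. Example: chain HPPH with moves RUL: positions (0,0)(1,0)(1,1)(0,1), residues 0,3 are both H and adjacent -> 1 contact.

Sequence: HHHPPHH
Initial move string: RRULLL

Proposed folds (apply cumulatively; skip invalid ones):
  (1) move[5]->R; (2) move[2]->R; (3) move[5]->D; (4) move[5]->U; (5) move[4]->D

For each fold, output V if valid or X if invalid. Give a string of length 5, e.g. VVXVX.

Initial: RRULLL -> [(0, 0), (1, 0), (2, 0), (2, 1), (1, 1), (0, 1), (-1, 1)]
Fold 1: move[5]->R => RRULLR INVALID (collision), skipped
Fold 2: move[2]->R => RRRLLL INVALID (collision), skipped
Fold 3: move[5]->D => RRULLD INVALID (collision), skipped
Fold 4: move[5]->U => RRULLU VALID
Fold 5: move[4]->D => RRULDU INVALID (collision), skipped

Answer: XXXVX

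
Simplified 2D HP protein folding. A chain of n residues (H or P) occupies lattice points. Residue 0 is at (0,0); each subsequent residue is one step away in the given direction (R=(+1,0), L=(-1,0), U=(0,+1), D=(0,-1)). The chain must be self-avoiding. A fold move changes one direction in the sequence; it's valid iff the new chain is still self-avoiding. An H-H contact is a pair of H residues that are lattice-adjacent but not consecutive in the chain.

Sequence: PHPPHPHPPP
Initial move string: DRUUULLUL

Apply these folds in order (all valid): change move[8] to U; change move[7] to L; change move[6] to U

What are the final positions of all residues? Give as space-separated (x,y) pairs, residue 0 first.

Initial moves: DRUUULLUL
Fold: move[8]->U => DRUUULLUU (positions: [(0, 0), (0, -1), (1, -1), (1, 0), (1, 1), (1, 2), (0, 2), (-1, 2), (-1, 3), (-1, 4)])
Fold: move[7]->L => DRUUULLLU (positions: [(0, 0), (0, -1), (1, -1), (1, 0), (1, 1), (1, 2), (0, 2), (-1, 2), (-2, 2), (-2, 3)])
Fold: move[6]->U => DRUUULULU (positions: [(0, 0), (0, -1), (1, -1), (1, 0), (1, 1), (1, 2), (0, 2), (0, 3), (-1, 3), (-1, 4)])

Answer: (0,0) (0,-1) (1,-1) (1,0) (1,1) (1,2) (0,2) (0,3) (-1,3) (-1,4)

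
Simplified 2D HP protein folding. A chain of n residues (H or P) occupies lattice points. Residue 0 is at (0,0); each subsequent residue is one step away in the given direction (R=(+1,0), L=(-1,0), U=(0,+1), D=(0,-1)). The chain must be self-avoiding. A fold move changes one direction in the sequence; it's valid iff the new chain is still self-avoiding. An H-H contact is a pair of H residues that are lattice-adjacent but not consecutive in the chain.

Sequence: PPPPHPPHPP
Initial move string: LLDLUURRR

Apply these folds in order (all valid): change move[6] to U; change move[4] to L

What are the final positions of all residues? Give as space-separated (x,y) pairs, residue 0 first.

Answer: (0,0) (-1,0) (-2,0) (-2,-1) (-3,-1) (-4,-1) (-4,0) (-4,1) (-3,1) (-2,1)

Derivation:
Initial moves: LLDLUURRR
Fold: move[6]->U => LLDLUUURR (positions: [(0, 0), (-1, 0), (-2, 0), (-2, -1), (-3, -1), (-3, 0), (-3, 1), (-3, 2), (-2, 2), (-1, 2)])
Fold: move[4]->L => LLDLLUURR (positions: [(0, 0), (-1, 0), (-2, 0), (-2, -1), (-3, -1), (-4, -1), (-4, 0), (-4, 1), (-3, 1), (-2, 1)])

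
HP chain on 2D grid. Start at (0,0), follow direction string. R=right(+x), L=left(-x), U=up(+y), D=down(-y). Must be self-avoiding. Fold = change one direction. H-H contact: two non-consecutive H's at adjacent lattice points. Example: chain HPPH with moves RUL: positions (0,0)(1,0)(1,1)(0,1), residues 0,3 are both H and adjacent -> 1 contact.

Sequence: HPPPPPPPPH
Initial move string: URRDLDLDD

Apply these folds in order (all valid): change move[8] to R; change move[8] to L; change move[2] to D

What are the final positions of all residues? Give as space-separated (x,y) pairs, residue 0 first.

Answer: (0,0) (0,1) (1,1) (1,0) (1,-1) (0,-1) (0,-2) (-1,-2) (-1,-3) (-2,-3)

Derivation:
Initial moves: URRDLDLDD
Fold: move[8]->R => URRDLDLDR (positions: [(0, 0), (0, 1), (1, 1), (2, 1), (2, 0), (1, 0), (1, -1), (0, -1), (0, -2), (1, -2)])
Fold: move[8]->L => URRDLDLDL (positions: [(0, 0), (0, 1), (1, 1), (2, 1), (2, 0), (1, 0), (1, -1), (0, -1), (0, -2), (-1, -2)])
Fold: move[2]->D => URDDLDLDL (positions: [(0, 0), (0, 1), (1, 1), (1, 0), (1, -1), (0, -1), (0, -2), (-1, -2), (-1, -3), (-2, -3)])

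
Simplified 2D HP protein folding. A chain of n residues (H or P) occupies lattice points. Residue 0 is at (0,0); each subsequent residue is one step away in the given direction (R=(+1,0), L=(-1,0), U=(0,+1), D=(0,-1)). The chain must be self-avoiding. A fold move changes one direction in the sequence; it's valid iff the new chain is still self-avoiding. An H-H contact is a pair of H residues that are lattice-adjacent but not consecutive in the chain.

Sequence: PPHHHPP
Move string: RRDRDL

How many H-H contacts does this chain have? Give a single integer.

Positions: [(0, 0), (1, 0), (2, 0), (2, -1), (3, -1), (3, -2), (2, -2)]
No H-H contacts found.

Answer: 0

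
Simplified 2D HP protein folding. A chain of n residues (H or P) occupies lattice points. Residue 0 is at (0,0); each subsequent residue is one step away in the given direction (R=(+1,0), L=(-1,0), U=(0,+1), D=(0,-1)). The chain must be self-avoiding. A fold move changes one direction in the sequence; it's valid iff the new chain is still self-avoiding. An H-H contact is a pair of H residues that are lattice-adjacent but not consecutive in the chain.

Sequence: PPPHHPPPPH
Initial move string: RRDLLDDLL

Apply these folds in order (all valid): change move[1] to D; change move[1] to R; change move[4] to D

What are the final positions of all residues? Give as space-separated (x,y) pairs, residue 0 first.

Answer: (0,0) (1,0) (2,0) (2,-1) (1,-1) (1,-2) (1,-3) (1,-4) (0,-4) (-1,-4)

Derivation:
Initial moves: RRDLLDDLL
Fold: move[1]->D => RDDLLDDLL (positions: [(0, 0), (1, 0), (1, -1), (1, -2), (0, -2), (-1, -2), (-1, -3), (-1, -4), (-2, -4), (-3, -4)])
Fold: move[1]->R => RRDLLDDLL (positions: [(0, 0), (1, 0), (2, 0), (2, -1), (1, -1), (0, -1), (0, -2), (0, -3), (-1, -3), (-2, -3)])
Fold: move[4]->D => RRDLDDDLL (positions: [(0, 0), (1, 0), (2, 0), (2, -1), (1, -1), (1, -2), (1, -3), (1, -4), (0, -4), (-1, -4)])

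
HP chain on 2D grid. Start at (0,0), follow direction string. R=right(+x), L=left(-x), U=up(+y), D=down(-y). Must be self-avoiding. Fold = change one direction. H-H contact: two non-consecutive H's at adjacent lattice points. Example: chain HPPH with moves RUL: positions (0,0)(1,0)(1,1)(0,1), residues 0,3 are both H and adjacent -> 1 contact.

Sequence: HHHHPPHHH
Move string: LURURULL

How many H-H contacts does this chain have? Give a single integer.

Answer: 1

Derivation:
Positions: [(0, 0), (-1, 0), (-1, 1), (0, 1), (0, 2), (1, 2), (1, 3), (0, 3), (-1, 3)]
H-H contact: residue 0 @(0,0) - residue 3 @(0, 1)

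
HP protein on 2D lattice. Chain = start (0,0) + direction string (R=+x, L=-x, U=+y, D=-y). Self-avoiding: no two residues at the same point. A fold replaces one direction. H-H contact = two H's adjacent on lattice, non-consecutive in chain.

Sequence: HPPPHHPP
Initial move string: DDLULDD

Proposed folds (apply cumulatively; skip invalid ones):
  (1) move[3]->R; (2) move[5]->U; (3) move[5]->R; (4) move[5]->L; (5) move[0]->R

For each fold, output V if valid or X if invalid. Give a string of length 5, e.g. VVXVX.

Initial: DDLULDD -> [(0, 0), (0, -1), (0, -2), (-1, -2), (-1, -1), (-2, -1), (-2, -2), (-2, -3)]
Fold 1: move[3]->R => DDLRLDD INVALID (collision), skipped
Fold 2: move[5]->U => DDLULUD INVALID (collision), skipped
Fold 3: move[5]->R => DDLULRD INVALID (collision), skipped
Fold 4: move[5]->L => DDLULLD VALID
Fold 5: move[0]->R => RDLULLD INVALID (collision), skipped

Answer: XXXVX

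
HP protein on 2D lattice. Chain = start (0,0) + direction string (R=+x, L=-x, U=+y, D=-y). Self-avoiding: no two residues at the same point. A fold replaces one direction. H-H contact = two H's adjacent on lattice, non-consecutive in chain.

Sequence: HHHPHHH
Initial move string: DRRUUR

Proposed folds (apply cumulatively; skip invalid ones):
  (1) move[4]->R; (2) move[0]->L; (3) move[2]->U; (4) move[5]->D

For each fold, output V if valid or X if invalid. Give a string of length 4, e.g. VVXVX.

Initial: DRRUUR -> [(0, 0), (0, -1), (1, -1), (2, -1), (2, 0), (2, 1), (3, 1)]
Fold 1: move[4]->R => DRRURR VALID
Fold 2: move[0]->L => LRRURR INVALID (collision), skipped
Fold 3: move[2]->U => DRUURR VALID
Fold 4: move[5]->D => DRUURD VALID

Answer: VXVV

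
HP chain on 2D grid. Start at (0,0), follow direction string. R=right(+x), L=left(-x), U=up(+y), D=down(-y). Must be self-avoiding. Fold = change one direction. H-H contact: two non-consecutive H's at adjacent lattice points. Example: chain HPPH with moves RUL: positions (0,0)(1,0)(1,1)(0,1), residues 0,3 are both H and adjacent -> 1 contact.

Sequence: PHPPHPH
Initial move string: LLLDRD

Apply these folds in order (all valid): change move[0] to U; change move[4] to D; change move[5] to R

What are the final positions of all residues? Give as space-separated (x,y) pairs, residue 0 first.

Initial moves: LLLDRD
Fold: move[0]->U => ULLDRD (positions: [(0, 0), (0, 1), (-1, 1), (-2, 1), (-2, 0), (-1, 0), (-1, -1)])
Fold: move[4]->D => ULLDDD (positions: [(0, 0), (0, 1), (-1, 1), (-2, 1), (-2, 0), (-2, -1), (-2, -2)])
Fold: move[5]->R => ULLDDR (positions: [(0, 0), (0, 1), (-1, 1), (-2, 1), (-2, 0), (-2, -1), (-1, -1)])

Answer: (0,0) (0,1) (-1,1) (-2,1) (-2,0) (-2,-1) (-1,-1)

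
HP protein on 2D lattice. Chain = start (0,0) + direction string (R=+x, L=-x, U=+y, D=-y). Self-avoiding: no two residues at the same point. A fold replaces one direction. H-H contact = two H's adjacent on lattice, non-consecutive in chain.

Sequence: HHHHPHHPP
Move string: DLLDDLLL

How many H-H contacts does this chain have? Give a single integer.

Positions: [(0, 0), (0, -1), (-1, -1), (-2, -1), (-2, -2), (-2, -3), (-3, -3), (-4, -3), (-5, -3)]
No H-H contacts found.

Answer: 0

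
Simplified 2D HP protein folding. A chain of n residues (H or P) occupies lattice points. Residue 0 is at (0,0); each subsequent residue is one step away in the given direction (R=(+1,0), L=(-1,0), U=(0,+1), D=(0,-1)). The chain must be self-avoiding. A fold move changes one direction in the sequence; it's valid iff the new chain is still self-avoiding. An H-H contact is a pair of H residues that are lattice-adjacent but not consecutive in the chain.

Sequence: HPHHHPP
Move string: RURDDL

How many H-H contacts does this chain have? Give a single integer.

Positions: [(0, 0), (1, 0), (1, 1), (2, 1), (2, 0), (2, -1), (1, -1)]
No H-H contacts found.

Answer: 0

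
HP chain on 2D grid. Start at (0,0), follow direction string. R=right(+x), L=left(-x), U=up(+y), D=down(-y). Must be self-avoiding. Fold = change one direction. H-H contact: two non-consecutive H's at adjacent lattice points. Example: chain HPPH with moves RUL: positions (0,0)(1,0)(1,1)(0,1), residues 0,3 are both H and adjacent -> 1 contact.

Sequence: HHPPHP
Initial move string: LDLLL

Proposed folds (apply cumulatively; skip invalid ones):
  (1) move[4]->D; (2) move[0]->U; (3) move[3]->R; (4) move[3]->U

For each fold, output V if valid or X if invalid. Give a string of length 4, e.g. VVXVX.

Initial: LDLLL -> [(0, 0), (-1, 0), (-1, -1), (-2, -1), (-3, -1), (-4, -1)]
Fold 1: move[4]->D => LDLLD VALID
Fold 2: move[0]->U => UDLLD INVALID (collision), skipped
Fold 3: move[3]->R => LDLRD INVALID (collision), skipped
Fold 4: move[3]->U => LDLUD INVALID (collision), skipped

Answer: VXXX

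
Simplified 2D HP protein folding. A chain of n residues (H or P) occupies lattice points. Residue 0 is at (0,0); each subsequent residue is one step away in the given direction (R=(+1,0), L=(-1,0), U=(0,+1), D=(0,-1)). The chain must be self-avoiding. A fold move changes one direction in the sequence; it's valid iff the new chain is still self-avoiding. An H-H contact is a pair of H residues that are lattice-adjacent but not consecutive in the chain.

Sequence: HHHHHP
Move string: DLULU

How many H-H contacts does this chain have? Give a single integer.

Positions: [(0, 0), (0, -1), (-1, -1), (-1, 0), (-2, 0), (-2, 1)]
H-H contact: residue 0 @(0,0) - residue 3 @(-1, 0)

Answer: 1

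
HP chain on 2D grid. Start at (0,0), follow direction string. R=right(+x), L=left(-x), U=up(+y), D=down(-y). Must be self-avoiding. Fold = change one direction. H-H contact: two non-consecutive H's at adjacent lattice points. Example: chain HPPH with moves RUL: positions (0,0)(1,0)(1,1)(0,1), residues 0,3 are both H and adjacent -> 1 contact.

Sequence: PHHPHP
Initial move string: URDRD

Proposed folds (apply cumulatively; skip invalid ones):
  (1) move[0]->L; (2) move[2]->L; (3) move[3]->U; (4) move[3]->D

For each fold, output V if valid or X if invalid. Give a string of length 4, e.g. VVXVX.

Answer: XXXV

Derivation:
Initial: URDRD -> [(0, 0), (0, 1), (1, 1), (1, 0), (2, 0), (2, -1)]
Fold 1: move[0]->L => LRDRD INVALID (collision), skipped
Fold 2: move[2]->L => URLRD INVALID (collision), skipped
Fold 3: move[3]->U => URDUD INVALID (collision), skipped
Fold 4: move[3]->D => URDDD VALID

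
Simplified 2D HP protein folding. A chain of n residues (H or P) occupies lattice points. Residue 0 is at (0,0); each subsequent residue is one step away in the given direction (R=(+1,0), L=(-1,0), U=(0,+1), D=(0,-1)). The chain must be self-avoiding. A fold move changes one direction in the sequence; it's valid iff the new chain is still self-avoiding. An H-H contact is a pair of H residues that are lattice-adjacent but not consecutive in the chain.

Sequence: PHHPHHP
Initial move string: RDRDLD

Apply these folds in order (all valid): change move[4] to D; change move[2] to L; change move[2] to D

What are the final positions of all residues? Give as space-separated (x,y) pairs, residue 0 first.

Initial moves: RDRDLD
Fold: move[4]->D => RDRDDD (positions: [(0, 0), (1, 0), (1, -1), (2, -1), (2, -2), (2, -3), (2, -4)])
Fold: move[2]->L => RDLDDD (positions: [(0, 0), (1, 0), (1, -1), (0, -1), (0, -2), (0, -3), (0, -4)])
Fold: move[2]->D => RDDDDD (positions: [(0, 0), (1, 0), (1, -1), (1, -2), (1, -3), (1, -4), (1, -5)])

Answer: (0,0) (1,0) (1,-1) (1,-2) (1,-3) (1,-4) (1,-5)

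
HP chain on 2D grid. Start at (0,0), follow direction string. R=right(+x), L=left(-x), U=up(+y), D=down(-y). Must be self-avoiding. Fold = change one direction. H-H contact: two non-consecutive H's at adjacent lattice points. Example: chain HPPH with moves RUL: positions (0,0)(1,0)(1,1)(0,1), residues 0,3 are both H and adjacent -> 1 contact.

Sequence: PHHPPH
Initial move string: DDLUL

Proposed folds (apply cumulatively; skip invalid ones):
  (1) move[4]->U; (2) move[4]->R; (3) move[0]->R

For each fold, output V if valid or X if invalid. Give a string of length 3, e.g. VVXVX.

Initial: DDLUL -> [(0, 0), (0, -1), (0, -2), (-1, -2), (-1, -1), (-2, -1)]
Fold 1: move[4]->U => DDLUU VALID
Fold 2: move[4]->R => DDLUR INVALID (collision), skipped
Fold 3: move[0]->R => RDLUU INVALID (collision), skipped

Answer: VXX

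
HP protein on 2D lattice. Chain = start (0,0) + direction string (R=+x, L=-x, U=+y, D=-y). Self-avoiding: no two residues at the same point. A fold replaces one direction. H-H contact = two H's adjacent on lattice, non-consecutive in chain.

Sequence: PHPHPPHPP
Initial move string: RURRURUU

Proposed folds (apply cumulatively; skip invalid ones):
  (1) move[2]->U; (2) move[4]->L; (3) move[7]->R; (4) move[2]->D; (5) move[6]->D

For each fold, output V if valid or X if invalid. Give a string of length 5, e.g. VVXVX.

Answer: VXVXV

Derivation:
Initial: RURRURUU -> [(0, 0), (1, 0), (1, 1), (2, 1), (3, 1), (3, 2), (4, 2), (4, 3), (4, 4)]
Fold 1: move[2]->U => RUURURUU VALID
Fold 2: move[4]->L => RUURLRUU INVALID (collision), skipped
Fold 3: move[7]->R => RUURURUR VALID
Fold 4: move[2]->D => RUDRURUR INVALID (collision), skipped
Fold 5: move[6]->D => RUURURDR VALID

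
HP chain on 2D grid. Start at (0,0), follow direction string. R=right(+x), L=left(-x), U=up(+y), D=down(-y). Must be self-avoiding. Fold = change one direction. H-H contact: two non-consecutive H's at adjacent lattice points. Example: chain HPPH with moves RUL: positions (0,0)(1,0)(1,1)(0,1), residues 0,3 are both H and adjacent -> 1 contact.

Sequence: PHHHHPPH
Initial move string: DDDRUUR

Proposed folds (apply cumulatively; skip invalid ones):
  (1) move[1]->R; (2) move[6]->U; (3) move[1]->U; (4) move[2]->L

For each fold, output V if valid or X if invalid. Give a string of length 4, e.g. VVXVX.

Initial: DDDRUUR -> [(0, 0), (0, -1), (0, -2), (0, -3), (1, -3), (1, -2), (1, -1), (2, -1)]
Fold 1: move[1]->R => DRDRUUR VALID
Fold 2: move[6]->U => DRDRUUU VALID
Fold 3: move[1]->U => DUDRUUU INVALID (collision), skipped
Fold 4: move[2]->L => DRLRUUU INVALID (collision), skipped

Answer: VVXX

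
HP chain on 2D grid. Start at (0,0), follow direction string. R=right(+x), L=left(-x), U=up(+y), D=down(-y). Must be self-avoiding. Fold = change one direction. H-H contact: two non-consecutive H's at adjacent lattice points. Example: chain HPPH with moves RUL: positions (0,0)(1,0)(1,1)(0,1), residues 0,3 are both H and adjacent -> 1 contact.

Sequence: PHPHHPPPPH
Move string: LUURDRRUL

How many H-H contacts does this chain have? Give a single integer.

Answer: 1

Derivation:
Positions: [(0, 0), (-1, 0), (-1, 1), (-1, 2), (0, 2), (0, 1), (1, 1), (2, 1), (2, 2), (1, 2)]
H-H contact: residue 4 @(0,2) - residue 9 @(1, 2)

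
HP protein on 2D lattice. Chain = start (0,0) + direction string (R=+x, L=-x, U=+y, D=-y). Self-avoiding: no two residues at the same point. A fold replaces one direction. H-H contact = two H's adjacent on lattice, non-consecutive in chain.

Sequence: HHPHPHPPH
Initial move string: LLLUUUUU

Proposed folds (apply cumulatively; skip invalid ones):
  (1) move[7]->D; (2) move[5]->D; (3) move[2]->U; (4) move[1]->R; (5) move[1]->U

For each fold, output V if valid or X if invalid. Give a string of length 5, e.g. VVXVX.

Initial: LLLUUUUU -> [(0, 0), (-1, 0), (-2, 0), (-3, 0), (-3, 1), (-3, 2), (-3, 3), (-3, 4), (-3, 5)]
Fold 1: move[7]->D => LLLUUUUD INVALID (collision), skipped
Fold 2: move[5]->D => LLLUUDUU INVALID (collision), skipped
Fold 3: move[2]->U => LLUUUUUU VALID
Fold 4: move[1]->R => LRUUUUUU INVALID (collision), skipped
Fold 5: move[1]->U => LUUUUUUU VALID

Answer: XXVXV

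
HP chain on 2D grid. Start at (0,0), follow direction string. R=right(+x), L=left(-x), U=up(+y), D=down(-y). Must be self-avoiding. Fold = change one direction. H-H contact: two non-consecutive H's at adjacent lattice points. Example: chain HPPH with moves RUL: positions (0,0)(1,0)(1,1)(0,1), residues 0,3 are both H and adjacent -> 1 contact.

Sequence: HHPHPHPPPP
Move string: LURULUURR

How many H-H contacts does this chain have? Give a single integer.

Answer: 1

Derivation:
Positions: [(0, 0), (-1, 0), (-1, 1), (0, 1), (0, 2), (-1, 2), (-1, 3), (-1, 4), (0, 4), (1, 4)]
H-H contact: residue 0 @(0,0) - residue 3 @(0, 1)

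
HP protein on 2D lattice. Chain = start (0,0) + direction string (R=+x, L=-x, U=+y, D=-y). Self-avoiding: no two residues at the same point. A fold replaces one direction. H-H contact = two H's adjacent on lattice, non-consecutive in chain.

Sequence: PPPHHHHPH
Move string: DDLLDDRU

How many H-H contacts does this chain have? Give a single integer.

Positions: [(0, 0), (0, -1), (0, -2), (-1, -2), (-2, -2), (-2, -3), (-2, -4), (-1, -4), (-1, -3)]
H-H contact: residue 3 @(-1,-2) - residue 8 @(-1, -3)
H-H contact: residue 5 @(-2,-3) - residue 8 @(-1, -3)

Answer: 2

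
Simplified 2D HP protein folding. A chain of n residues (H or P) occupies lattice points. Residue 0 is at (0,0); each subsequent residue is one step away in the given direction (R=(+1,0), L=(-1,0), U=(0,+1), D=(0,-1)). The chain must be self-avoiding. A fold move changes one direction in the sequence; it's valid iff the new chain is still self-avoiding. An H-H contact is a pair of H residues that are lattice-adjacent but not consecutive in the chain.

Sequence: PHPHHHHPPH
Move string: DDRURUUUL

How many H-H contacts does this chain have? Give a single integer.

Answer: 1

Derivation:
Positions: [(0, 0), (0, -1), (0, -2), (1, -2), (1, -1), (2, -1), (2, 0), (2, 1), (2, 2), (1, 2)]
H-H contact: residue 1 @(0,-1) - residue 4 @(1, -1)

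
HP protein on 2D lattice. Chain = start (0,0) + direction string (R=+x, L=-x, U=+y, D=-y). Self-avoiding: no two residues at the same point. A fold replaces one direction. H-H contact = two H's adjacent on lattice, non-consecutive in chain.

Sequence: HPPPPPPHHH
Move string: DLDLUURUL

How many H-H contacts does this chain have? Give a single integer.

Positions: [(0, 0), (0, -1), (-1, -1), (-1, -2), (-2, -2), (-2, -1), (-2, 0), (-1, 0), (-1, 1), (-2, 1)]
H-H contact: residue 0 @(0,0) - residue 7 @(-1, 0)

Answer: 1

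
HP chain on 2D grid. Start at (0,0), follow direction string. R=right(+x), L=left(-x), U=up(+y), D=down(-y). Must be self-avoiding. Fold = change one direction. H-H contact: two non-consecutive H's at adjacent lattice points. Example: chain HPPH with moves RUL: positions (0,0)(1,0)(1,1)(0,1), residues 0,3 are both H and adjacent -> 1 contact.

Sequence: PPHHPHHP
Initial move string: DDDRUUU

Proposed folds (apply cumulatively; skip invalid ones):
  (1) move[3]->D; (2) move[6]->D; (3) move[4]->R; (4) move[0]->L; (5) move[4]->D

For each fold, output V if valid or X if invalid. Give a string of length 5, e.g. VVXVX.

Answer: XXVVX

Derivation:
Initial: DDDRUUU -> [(0, 0), (0, -1), (0, -2), (0, -3), (1, -3), (1, -2), (1, -1), (1, 0)]
Fold 1: move[3]->D => DDDDUUU INVALID (collision), skipped
Fold 2: move[6]->D => DDDRUUD INVALID (collision), skipped
Fold 3: move[4]->R => DDDRRUU VALID
Fold 4: move[0]->L => LDDRRUU VALID
Fold 5: move[4]->D => LDDRDUU INVALID (collision), skipped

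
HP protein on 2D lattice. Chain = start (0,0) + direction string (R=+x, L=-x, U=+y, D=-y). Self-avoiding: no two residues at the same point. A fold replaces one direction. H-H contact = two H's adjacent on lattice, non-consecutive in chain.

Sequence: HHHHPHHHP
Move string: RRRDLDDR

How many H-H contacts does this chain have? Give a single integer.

Positions: [(0, 0), (1, 0), (2, 0), (3, 0), (3, -1), (2, -1), (2, -2), (2, -3), (3, -3)]
H-H contact: residue 2 @(2,0) - residue 5 @(2, -1)

Answer: 1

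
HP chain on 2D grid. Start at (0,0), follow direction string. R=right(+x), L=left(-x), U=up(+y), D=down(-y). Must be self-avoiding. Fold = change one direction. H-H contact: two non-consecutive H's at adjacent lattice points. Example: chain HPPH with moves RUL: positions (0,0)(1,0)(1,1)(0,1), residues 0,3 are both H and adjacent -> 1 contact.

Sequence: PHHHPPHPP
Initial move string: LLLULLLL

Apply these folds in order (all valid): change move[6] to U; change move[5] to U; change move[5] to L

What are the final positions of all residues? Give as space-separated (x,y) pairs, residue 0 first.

Answer: (0,0) (-1,0) (-2,0) (-3,0) (-3,1) (-4,1) (-5,1) (-5,2) (-6,2)

Derivation:
Initial moves: LLLULLLL
Fold: move[6]->U => LLLULLUL (positions: [(0, 0), (-1, 0), (-2, 0), (-3, 0), (-3, 1), (-4, 1), (-5, 1), (-5, 2), (-6, 2)])
Fold: move[5]->U => LLLULUUL (positions: [(0, 0), (-1, 0), (-2, 0), (-3, 0), (-3, 1), (-4, 1), (-4, 2), (-4, 3), (-5, 3)])
Fold: move[5]->L => LLLULLUL (positions: [(0, 0), (-1, 0), (-2, 0), (-3, 0), (-3, 1), (-4, 1), (-5, 1), (-5, 2), (-6, 2)])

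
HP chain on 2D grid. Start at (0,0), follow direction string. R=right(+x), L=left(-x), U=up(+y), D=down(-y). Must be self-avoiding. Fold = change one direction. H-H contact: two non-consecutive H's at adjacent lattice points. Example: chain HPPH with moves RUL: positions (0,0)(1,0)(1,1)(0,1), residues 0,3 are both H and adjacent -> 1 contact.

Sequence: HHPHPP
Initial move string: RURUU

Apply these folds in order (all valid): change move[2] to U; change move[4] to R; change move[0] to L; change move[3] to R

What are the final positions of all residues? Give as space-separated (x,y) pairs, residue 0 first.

Answer: (0,0) (-1,0) (-1,1) (-1,2) (0,2) (1,2)

Derivation:
Initial moves: RURUU
Fold: move[2]->U => RUUUU (positions: [(0, 0), (1, 0), (1, 1), (1, 2), (1, 3), (1, 4)])
Fold: move[4]->R => RUUUR (positions: [(0, 0), (1, 0), (1, 1), (1, 2), (1, 3), (2, 3)])
Fold: move[0]->L => LUUUR (positions: [(0, 0), (-1, 0), (-1, 1), (-1, 2), (-1, 3), (0, 3)])
Fold: move[3]->R => LUURR (positions: [(0, 0), (-1, 0), (-1, 1), (-1, 2), (0, 2), (1, 2)])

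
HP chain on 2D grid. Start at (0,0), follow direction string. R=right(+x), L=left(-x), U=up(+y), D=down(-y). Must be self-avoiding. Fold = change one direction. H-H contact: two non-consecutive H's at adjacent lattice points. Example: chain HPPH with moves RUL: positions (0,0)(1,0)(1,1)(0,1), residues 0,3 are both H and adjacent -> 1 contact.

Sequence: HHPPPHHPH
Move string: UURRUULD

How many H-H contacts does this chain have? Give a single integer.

Answer: 1

Derivation:
Positions: [(0, 0), (0, 1), (0, 2), (1, 2), (2, 2), (2, 3), (2, 4), (1, 4), (1, 3)]
H-H contact: residue 5 @(2,3) - residue 8 @(1, 3)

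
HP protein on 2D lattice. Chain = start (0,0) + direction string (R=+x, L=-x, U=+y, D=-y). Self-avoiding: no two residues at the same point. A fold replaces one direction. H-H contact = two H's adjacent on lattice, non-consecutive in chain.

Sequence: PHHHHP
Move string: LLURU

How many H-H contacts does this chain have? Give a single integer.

Answer: 1

Derivation:
Positions: [(0, 0), (-1, 0), (-2, 0), (-2, 1), (-1, 1), (-1, 2)]
H-H contact: residue 1 @(-1,0) - residue 4 @(-1, 1)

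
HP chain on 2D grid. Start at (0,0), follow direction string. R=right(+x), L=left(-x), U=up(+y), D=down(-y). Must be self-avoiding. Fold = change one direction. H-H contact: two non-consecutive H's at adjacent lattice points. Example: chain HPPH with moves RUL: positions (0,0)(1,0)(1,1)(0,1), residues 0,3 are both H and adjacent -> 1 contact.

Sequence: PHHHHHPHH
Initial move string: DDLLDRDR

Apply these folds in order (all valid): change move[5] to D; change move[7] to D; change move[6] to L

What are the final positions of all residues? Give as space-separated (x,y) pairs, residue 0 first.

Answer: (0,0) (0,-1) (0,-2) (-1,-2) (-2,-2) (-2,-3) (-2,-4) (-3,-4) (-3,-5)

Derivation:
Initial moves: DDLLDRDR
Fold: move[5]->D => DDLLDDDR (positions: [(0, 0), (0, -1), (0, -2), (-1, -2), (-2, -2), (-2, -3), (-2, -4), (-2, -5), (-1, -5)])
Fold: move[7]->D => DDLLDDDD (positions: [(0, 0), (0, -1), (0, -2), (-1, -2), (-2, -2), (-2, -3), (-2, -4), (-2, -5), (-2, -6)])
Fold: move[6]->L => DDLLDDLD (positions: [(0, 0), (0, -1), (0, -2), (-1, -2), (-2, -2), (-2, -3), (-2, -4), (-3, -4), (-3, -5)])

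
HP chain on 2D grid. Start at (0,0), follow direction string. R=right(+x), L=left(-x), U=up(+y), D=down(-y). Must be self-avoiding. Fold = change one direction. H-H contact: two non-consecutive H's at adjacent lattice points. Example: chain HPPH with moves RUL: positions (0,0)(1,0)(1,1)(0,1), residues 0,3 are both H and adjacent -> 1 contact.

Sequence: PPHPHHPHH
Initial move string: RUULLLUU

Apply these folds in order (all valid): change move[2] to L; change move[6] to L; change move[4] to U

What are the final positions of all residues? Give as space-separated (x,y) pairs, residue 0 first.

Answer: (0,0) (1,0) (1,1) (0,1) (-1,1) (-1,2) (-2,2) (-3,2) (-3,3)

Derivation:
Initial moves: RUULLLUU
Fold: move[2]->L => RULLLLUU (positions: [(0, 0), (1, 0), (1, 1), (0, 1), (-1, 1), (-2, 1), (-3, 1), (-3, 2), (-3, 3)])
Fold: move[6]->L => RULLLLLU (positions: [(0, 0), (1, 0), (1, 1), (0, 1), (-1, 1), (-2, 1), (-3, 1), (-4, 1), (-4, 2)])
Fold: move[4]->U => RULLULLU (positions: [(0, 0), (1, 0), (1, 1), (0, 1), (-1, 1), (-1, 2), (-2, 2), (-3, 2), (-3, 3)])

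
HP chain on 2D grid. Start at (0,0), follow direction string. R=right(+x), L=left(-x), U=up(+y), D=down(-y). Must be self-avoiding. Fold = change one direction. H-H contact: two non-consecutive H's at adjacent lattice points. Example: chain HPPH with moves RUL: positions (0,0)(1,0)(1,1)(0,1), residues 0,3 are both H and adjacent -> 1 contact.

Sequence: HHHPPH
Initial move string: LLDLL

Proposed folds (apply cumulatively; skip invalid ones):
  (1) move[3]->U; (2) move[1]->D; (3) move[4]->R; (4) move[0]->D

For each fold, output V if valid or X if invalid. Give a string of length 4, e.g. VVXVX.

Answer: XVXV

Derivation:
Initial: LLDLL -> [(0, 0), (-1, 0), (-2, 0), (-2, -1), (-3, -1), (-4, -1)]
Fold 1: move[3]->U => LLDUL INVALID (collision), skipped
Fold 2: move[1]->D => LDDLL VALID
Fold 3: move[4]->R => LDDLR INVALID (collision), skipped
Fold 4: move[0]->D => DDDLL VALID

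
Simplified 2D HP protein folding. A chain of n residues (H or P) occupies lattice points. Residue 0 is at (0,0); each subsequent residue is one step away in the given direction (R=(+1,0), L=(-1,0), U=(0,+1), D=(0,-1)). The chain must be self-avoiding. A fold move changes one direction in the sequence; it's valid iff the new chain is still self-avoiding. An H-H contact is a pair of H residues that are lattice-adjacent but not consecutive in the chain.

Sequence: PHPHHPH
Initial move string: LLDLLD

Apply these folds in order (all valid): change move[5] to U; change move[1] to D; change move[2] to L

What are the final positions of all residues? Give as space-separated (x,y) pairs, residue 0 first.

Initial moves: LLDLLD
Fold: move[5]->U => LLDLLU (positions: [(0, 0), (-1, 0), (-2, 0), (-2, -1), (-3, -1), (-4, -1), (-4, 0)])
Fold: move[1]->D => LDDLLU (positions: [(0, 0), (-1, 0), (-1, -1), (-1, -2), (-2, -2), (-3, -2), (-3, -1)])
Fold: move[2]->L => LDLLLU (positions: [(0, 0), (-1, 0), (-1, -1), (-2, -1), (-3, -1), (-4, -1), (-4, 0)])

Answer: (0,0) (-1,0) (-1,-1) (-2,-1) (-3,-1) (-4,-1) (-4,0)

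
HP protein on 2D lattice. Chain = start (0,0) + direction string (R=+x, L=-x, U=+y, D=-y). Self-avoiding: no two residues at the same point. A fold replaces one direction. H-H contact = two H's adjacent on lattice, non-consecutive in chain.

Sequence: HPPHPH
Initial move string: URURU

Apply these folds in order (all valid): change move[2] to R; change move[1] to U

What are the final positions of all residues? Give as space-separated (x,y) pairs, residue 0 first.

Answer: (0,0) (0,1) (0,2) (1,2) (2,2) (2,3)

Derivation:
Initial moves: URURU
Fold: move[2]->R => URRRU (positions: [(0, 0), (0, 1), (1, 1), (2, 1), (3, 1), (3, 2)])
Fold: move[1]->U => UURRU (positions: [(0, 0), (0, 1), (0, 2), (1, 2), (2, 2), (2, 3)])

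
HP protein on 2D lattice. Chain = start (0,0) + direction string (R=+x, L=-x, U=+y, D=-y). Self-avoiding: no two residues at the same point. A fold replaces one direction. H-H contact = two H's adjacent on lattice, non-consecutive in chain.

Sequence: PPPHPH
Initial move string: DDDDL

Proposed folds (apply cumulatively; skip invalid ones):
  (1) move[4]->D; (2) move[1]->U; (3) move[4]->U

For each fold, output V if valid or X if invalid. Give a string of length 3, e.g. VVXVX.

Initial: DDDDL -> [(0, 0), (0, -1), (0, -2), (0, -3), (0, -4), (-1, -4)]
Fold 1: move[4]->D => DDDDD VALID
Fold 2: move[1]->U => DUDDD INVALID (collision), skipped
Fold 3: move[4]->U => DDDDU INVALID (collision), skipped

Answer: VXX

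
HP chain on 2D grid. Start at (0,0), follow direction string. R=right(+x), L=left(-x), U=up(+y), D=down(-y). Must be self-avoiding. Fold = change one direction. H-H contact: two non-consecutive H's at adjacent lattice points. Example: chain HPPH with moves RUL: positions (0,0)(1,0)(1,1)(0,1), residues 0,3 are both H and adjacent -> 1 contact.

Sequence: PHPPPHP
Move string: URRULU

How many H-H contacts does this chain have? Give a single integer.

Positions: [(0, 0), (0, 1), (1, 1), (2, 1), (2, 2), (1, 2), (1, 3)]
No H-H contacts found.

Answer: 0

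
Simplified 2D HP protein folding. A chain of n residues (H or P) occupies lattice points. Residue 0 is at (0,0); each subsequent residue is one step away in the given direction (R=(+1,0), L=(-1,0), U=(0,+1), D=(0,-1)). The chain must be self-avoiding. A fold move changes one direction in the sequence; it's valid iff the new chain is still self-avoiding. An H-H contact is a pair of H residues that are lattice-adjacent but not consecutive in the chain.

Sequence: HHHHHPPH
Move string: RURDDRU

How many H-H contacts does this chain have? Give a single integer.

Positions: [(0, 0), (1, 0), (1, 1), (2, 1), (2, 0), (2, -1), (3, -1), (3, 0)]
H-H contact: residue 1 @(1,0) - residue 4 @(2, 0)
H-H contact: residue 4 @(2,0) - residue 7 @(3, 0)

Answer: 2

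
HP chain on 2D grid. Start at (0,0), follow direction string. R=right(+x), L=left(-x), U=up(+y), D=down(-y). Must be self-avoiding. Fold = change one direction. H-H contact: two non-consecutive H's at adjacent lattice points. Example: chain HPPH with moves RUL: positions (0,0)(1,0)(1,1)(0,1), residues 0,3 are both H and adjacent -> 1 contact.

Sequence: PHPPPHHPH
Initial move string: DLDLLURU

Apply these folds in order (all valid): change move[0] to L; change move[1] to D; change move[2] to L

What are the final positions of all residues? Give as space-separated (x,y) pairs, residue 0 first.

Answer: (0,0) (-1,0) (-1,-1) (-2,-1) (-3,-1) (-4,-1) (-4,0) (-3,0) (-3,1)

Derivation:
Initial moves: DLDLLURU
Fold: move[0]->L => LLDLLURU (positions: [(0, 0), (-1, 0), (-2, 0), (-2, -1), (-3, -1), (-4, -1), (-4, 0), (-3, 0), (-3, 1)])
Fold: move[1]->D => LDDLLURU (positions: [(0, 0), (-1, 0), (-1, -1), (-1, -2), (-2, -2), (-3, -2), (-3, -1), (-2, -1), (-2, 0)])
Fold: move[2]->L => LDLLLURU (positions: [(0, 0), (-1, 0), (-1, -1), (-2, -1), (-3, -1), (-4, -1), (-4, 0), (-3, 0), (-3, 1)])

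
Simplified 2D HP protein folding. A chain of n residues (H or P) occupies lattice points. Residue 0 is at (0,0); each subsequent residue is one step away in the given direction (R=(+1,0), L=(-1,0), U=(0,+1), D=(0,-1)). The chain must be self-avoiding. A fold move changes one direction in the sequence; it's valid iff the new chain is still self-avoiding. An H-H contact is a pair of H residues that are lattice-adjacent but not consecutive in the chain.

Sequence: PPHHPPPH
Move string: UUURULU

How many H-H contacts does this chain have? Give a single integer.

Answer: 0

Derivation:
Positions: [(0, 0), (0, 1), (0, 2), (0, 3), (1, 3), (1, 4), (0, 4), (0, 5)]
No H-H contacts found.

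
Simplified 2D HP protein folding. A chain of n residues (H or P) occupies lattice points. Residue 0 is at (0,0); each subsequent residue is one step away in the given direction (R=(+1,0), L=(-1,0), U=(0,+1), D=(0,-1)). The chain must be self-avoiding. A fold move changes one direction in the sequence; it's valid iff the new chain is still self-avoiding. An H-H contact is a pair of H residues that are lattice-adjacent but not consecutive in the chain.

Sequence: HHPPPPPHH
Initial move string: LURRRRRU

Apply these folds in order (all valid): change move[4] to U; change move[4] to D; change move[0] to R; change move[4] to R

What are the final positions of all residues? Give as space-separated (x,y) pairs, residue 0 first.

Answer: (0,0) (1,0) (1,1) (2,1) (3,1) (4,1) (5,1) (6,1) (6,2)

Derivation:
Initial moves: LURRRRRU
Fold: move[4]->U => LURRURRU (positions: [(0, 0), (-1, 0), (-1, 1), (0, 1), (1, 1), (1, 2), (2, 2), (3, 2), (3, 3)])
Fold: move[4]->D => LURRDRRU (positions: [(0, 0), (-1, 0), (-1, 1), (0, 1), (1, 1), (1, 0), (2, 0), (3, 0), (3, 1)])
Fold: move[0]->R => RURRDRRU (positions: [(0, 0), (1, 0), (1, 1), (2, 1), (3, 1), (3, 0), (4, 0), (5, 0), (5, 1)])
Fold: move[4]->R => RURRRRRU (positions: [(0, 0), (1, 0), (1, 1), (2, 1), (3, 1), (4, 1), (5, 1), (6, 1), (6, 2)])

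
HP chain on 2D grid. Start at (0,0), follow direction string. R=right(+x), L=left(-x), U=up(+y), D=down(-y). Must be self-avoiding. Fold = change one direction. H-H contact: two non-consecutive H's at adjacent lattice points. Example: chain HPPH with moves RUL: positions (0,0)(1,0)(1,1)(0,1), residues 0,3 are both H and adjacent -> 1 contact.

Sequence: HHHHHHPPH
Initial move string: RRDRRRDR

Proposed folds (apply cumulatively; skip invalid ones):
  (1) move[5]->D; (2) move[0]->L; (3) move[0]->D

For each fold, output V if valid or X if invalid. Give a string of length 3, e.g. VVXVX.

Initial: RRDRRRDR -> [(0, 0), (1, 0), (2, 0), (2, -1), (3, -1), (4, -1), (5, -1), (5, -2), (6, -2)]
Fold 1: move[5]->D => RRDRRDDR VALID
Fold 2: move[0]->L => LRDRRDDR INVALID (collision), skipped
Fold 3: move[0]->D => DRDRRDDR VALID

Answer: VXV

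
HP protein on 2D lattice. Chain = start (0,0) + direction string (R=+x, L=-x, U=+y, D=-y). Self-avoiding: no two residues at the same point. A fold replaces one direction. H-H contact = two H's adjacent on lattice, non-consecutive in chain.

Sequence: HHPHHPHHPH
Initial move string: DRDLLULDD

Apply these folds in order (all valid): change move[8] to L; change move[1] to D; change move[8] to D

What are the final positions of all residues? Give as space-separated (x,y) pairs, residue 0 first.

Answer: (0,0) (0,-1) (0,-2) (0,-3) (-1,-3) (-2,-3) (-2,-2) (-3,-2) (-3,-3) (-3,-4)

Derivation:
Initial moves: DRDLLULDD
Fold: move[8]->L => DRDLLULDL (positions: [(0, 0), (0, -1), (1, -1), (1, -2), (0, -2), (-1, -2), (-1, -1), (-2, -1), (-2, -2), (-3, -2)])
Fold: move[1]->D => DDDLLULDL (positions: [(0, 0), (0, -1), (0, -2), (0, -3), (-1, -3), (-2, -3), (-2, -2), (-3, -2), (-3, -3), (-4, -3)])
Fold: move[8]->D => DDDLLULDD (positions: [(0, 0), (0, -1), (0, -2), (0, -3), (-1, -3), (-2, -3), (-2, -2), (-3, -2), (-3, -3), (-3, -4)])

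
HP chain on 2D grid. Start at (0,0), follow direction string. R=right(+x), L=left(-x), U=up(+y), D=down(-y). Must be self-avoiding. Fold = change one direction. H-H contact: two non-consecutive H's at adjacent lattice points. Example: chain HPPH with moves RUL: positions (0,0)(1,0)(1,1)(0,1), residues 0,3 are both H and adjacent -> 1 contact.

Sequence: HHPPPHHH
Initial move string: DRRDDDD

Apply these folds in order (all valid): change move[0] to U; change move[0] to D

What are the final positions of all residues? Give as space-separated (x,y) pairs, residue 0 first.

Answer: (0,0) (0,-1) (1,-1) (2,-1) (2,-2) (2,-3) (2,-4) (2,-5)

Derivation:
Initial moves: DRRDDDD
Fold: move[0]->U => URRDDDD (positions: [(0, 0), (0, 1), (1, 1), (2, 1), (2, 0), (2, -1), (2, -2), (2, -3)])
Fold: move[0]->D => DRRDDDD (positions: [(0, 0), (0, -1), (1, -1), (2, -1), (2, -2), (2, -3), (2, -4), (2, -5)])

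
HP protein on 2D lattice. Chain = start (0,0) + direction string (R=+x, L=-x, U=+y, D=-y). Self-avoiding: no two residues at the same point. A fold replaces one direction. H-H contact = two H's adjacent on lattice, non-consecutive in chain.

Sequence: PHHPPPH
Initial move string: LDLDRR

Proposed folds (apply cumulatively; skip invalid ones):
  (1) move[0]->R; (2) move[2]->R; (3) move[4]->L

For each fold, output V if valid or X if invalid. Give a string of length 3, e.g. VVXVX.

Initial: LDLDRR -> [(0, 0), (-1, 0), (-1, -1), (-2, -1), (-2, -2), (-1, -2), (0, -2)]
Fold 1: move[0]->R => RDLDRR VALID
Fold 2: move[2]->R => RDRDRR VALID
Fold 3: move[4]->L => RDRDLR INVALID (collision), skipped

Answer: VVX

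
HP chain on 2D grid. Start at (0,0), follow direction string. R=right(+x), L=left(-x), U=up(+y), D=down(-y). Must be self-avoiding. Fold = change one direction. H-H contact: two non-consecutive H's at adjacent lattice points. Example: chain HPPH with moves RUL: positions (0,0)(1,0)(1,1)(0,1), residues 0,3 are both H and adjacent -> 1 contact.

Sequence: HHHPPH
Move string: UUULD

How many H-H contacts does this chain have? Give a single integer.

Answer: 1

Derivation:
Positions: [(0, 0), (0, 1), (0, 2), (0, 3), (-1, 3), (-1, 2)]
H-H contact: residue 2 @(0,2) - residue 5 @(-1, 2)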